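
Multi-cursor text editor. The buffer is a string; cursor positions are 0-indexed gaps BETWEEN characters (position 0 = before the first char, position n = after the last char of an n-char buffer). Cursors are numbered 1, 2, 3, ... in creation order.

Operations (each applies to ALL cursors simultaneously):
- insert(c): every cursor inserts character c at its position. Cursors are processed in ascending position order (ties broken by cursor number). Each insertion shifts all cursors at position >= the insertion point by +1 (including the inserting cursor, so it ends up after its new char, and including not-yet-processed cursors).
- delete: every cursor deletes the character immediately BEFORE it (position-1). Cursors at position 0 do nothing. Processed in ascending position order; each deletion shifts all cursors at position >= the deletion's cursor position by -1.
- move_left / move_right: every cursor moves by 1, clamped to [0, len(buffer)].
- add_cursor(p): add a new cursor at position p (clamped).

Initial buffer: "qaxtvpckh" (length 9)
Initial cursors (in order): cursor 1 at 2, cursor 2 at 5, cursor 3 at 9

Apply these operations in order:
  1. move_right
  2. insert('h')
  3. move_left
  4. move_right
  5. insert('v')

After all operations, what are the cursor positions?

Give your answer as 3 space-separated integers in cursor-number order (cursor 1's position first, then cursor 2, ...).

After op 1 (move_right): buffer="qaxtvpckh" (len 9), cursors c1@3 c2@6 c3@9, authorship .........
After op 2 (insert('h')): buffer="qaxhtvphckhh" (len 12), cursors c1@4 c2@8 c3@12, authorship ...1...2...3
After op 3 (move_left): buffer="qaxhtvphckhh" (len 12), cursors c1@3 c2@7 c3@11, authorship ...1...2...3
After op 4 (move_right): buffer="qaxhtvphckhh" (len 12), cursors c1@4 c2@8 c3@12, authorship ...1...2...3
After op 5 (insert('v')): buffer="qaxhvtvphvckhhv" (len 15), cursors c1@5 c2@10 c3@15, authorship ...11...22...33

Answer: 5 10 15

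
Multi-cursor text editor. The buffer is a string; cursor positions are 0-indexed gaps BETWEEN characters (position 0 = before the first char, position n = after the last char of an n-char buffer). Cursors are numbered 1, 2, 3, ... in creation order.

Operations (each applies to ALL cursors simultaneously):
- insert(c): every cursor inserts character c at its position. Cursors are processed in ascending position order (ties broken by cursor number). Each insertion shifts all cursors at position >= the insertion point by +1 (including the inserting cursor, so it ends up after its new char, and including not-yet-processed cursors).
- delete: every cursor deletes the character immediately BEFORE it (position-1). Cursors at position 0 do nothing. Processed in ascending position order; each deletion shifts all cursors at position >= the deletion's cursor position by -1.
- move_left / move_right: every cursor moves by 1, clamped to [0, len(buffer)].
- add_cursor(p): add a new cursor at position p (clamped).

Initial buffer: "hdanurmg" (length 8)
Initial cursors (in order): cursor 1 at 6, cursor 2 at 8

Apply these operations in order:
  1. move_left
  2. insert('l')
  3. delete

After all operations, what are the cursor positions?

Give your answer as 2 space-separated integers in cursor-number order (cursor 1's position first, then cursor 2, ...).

After op 1 (move_left): buffer="hdanurmg" (len 8), cursors c1@5 c2@7, authorship ........
After op 2 (insert('l')): buffer="hdanulrmlg" (len 10), cursors c1@6 c2@9, authorship .....1..2.
After op 3 (delete): buffer="hdanurmg" (len 8), cursors c1@5 c2@7, authorship ........

Answer: 5 7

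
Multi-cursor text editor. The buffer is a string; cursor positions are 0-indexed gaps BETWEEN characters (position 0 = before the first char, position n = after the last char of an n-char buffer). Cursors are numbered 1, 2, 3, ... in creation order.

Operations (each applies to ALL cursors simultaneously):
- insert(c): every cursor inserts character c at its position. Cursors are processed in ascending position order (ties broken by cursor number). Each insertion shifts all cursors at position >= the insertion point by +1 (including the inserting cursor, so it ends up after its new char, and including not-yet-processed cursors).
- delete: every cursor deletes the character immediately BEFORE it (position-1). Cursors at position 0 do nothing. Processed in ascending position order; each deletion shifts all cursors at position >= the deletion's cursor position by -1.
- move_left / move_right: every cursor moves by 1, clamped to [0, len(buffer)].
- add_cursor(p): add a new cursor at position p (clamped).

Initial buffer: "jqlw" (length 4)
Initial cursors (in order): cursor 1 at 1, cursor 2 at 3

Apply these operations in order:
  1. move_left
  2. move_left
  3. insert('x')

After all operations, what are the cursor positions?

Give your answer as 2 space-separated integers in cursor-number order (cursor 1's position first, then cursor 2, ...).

Answer: 1 3

Derivation:
After op 1 (move_left): buffer="jqlw" (len 4), cursors c1@0 c2@2, authorship ....
After op 2 (move_left): buffer="jqlw" (len 4), cursors c1@0 c2@1, authorship ....
After op 3 (insert('x')): buffer="xjxqlw" (len 6), cursors c1@1 c2@3, authorship 1.2...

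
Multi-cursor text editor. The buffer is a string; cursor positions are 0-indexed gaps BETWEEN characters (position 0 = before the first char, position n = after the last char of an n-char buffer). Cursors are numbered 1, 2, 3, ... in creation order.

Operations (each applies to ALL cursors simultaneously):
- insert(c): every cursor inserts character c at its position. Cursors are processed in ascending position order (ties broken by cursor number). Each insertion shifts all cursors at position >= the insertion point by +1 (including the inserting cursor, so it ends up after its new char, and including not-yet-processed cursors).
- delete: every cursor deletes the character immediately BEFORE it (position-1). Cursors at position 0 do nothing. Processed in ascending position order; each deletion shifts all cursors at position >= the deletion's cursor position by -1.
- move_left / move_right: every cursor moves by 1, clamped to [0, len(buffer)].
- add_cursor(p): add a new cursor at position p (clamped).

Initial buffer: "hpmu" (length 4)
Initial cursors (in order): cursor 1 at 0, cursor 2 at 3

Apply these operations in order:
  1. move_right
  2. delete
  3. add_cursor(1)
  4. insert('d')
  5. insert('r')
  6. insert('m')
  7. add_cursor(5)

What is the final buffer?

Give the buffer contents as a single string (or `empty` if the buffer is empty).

After op 1 (move_right): buffer="hpmu" (len 4), cursors c1@1 c2@4, authorship ....
After op 2 (delete): buffer="pm" (len 2), cursors c1@0 c2@2, authorship ..
After op 3 (add_cursor(1)): buffer="pm" (len 2), cursors c1@0 c3@1 c2@2, authorship ..
After op 4 (insert('d')): buffer="dpdmd" (len 5), cursors c1@1 c3@3 c2@5, authorship 1.3.2
After op 5 (insert('r')): buffer="drpdrmdr" (len 8), cursors c1@2 c3@5 c2@8, authorship 11.33.22
After op 6 (insert('m')): buffer="drmpdrmmdrm" (len 11), cursors c1@3 c3@7 c2@11, authorship 111.333.222
After op 7 (add_cursor(5)): buffer="drmpdrmmdrm" (len 11), cursors c1@3 c4@5 c3@7 c2@11, authorship 111.333.222

Answer: drmpdrmmdrm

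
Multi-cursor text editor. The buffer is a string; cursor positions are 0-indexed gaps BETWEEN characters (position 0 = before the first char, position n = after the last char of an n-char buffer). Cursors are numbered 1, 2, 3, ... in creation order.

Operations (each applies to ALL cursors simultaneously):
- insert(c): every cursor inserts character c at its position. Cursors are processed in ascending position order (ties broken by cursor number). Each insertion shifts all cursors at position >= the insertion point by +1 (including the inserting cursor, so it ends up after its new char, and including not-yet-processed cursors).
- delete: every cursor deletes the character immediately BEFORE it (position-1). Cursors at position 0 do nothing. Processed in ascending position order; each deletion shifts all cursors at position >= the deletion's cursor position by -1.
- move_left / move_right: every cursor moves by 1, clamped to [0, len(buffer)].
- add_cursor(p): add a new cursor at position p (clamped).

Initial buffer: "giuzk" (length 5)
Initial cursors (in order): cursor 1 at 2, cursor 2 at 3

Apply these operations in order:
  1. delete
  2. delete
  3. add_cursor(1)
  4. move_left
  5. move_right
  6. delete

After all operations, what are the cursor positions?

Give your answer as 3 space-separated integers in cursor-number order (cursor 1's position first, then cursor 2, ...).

Answer: 0 0 0

Derivation:
After op 1 (delete): buffer="gzk" (len 3), cursors c1@1 c2@1, authorship ...
After op 2 (delete): buffer="zk" (len 2), cursors c1@0 c2@0, authorship ..
After op 3 (add_cursor(1)): buffer="zk" (len 2), cursors c1@0 c2@0 c3@1, authorship ..
After op 4 (move_left): buffer="zk" (len 2), cursors c1@0 c2@0 c3@0, authorship ..
After op 5 (move_right): buffer="zk" (len 2), cursors c1@1 c2@1 c3@1, authorship ..
After op 6 (delete): buffer="k" (len 1), cursors c1@0 c2@0 c3@0, authorship .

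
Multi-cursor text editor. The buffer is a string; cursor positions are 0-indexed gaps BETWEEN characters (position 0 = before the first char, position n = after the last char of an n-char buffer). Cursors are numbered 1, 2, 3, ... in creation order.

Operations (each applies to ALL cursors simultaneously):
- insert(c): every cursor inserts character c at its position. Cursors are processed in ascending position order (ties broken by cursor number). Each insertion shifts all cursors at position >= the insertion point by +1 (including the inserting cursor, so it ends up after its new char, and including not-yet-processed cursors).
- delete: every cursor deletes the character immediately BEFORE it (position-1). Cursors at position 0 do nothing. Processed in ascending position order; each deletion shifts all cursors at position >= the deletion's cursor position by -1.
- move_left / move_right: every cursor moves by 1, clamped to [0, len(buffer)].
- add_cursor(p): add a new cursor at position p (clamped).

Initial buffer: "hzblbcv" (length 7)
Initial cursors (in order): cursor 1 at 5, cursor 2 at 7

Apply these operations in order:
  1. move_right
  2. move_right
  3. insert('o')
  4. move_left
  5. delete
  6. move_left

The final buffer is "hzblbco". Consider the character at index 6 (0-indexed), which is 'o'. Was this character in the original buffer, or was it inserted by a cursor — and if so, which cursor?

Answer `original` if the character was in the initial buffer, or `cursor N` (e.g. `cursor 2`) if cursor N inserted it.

Answer: cursor 2

Derivation:
After op 1 (move_right): buffer="hzblbcv" (len 7), cursors c1@6 c2@7, authorship .......
After op 2 (move_right): buffer="hzblbcv" (len 7), cursors c1@7 c2@7, authorship .......
After op 3 (insert('o')): buffer="hzblbcvoo" (len 9), cursors c1@9 c2@9, authorship .......12
After op 4 (move_left): buffer="hzblbcvoo" (len 9), cursors c1@8 c2@8, authorship .......12
After op 5 (delete): buffer="hzblbco" (len 7), cursors c1@6 c2@6, authorship ......2
After op 6 (move_left): buffer="hzblbco" (len 7), cursors c1@5 c2@5, authorship ......2
Authorship (.=original, N=cursor N): . . . . . . 2
Index 6: author = 2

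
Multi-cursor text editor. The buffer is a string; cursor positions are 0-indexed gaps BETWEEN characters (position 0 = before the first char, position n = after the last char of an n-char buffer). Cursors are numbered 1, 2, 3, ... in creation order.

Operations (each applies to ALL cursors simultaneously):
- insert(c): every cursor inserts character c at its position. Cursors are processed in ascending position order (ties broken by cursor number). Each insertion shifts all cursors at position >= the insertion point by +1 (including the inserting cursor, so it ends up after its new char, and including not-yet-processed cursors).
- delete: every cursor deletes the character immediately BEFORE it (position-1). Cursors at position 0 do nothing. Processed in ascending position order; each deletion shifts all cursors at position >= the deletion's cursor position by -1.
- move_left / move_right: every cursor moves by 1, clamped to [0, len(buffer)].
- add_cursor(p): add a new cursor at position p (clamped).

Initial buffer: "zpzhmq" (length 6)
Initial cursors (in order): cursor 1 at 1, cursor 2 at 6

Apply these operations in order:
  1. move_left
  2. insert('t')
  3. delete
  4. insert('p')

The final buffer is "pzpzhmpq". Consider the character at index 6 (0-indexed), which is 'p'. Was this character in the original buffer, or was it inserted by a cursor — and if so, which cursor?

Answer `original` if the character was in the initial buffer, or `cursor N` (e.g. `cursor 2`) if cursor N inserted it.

After op 1 (move_left): buffer="zpzhmq" (len 6), cursors c1@0 c2@5, authorship ......
After op 2 (insert('t')): buffer="tzpzhmtq" (len 8), cursors c1@1 c2@7, authorship 1.....2.
After op 3 (delete): buffer="zpzhmq" (len 6), cursors c1@0 c2@5, authorship ......
After op 4 (insert('p')): buffer="pzpzhmpq" (len 8), cursors c1@1 c2@7, authorship 1.....2.
Authorship (.=original, N=cursor N): 1 . . . . . 2 .
Index 6: author = 2

Answer: cursor 2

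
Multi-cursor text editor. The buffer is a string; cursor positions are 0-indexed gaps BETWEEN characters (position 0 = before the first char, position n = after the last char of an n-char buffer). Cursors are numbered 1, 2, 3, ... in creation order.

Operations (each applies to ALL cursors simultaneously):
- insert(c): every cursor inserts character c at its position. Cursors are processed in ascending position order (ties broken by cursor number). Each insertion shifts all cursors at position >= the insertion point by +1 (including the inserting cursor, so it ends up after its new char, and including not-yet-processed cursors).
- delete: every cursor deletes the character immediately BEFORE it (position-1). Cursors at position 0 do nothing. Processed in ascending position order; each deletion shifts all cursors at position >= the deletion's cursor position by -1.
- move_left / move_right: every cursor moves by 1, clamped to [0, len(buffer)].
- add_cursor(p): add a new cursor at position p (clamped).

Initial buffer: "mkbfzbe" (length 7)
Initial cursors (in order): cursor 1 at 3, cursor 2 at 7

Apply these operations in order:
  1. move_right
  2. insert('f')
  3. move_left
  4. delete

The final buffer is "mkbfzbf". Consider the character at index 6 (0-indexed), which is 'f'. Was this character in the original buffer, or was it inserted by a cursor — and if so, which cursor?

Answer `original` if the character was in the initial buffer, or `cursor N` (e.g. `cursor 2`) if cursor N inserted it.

Answer: cursor 2

Derivation:
After op 1 (move_right): buffer="mkbfzbe" (len 7), cursors c1@4 c2@7, authorship .......
After op 2 (insert('f')): buffer="mkbffzbef" (len 9), cursors c1@5 c2@9, authorship ....1...2
After op 3 (move_left): buffer="mkbffzbef" (len 9), cursors c1@4 c2@8, authorship ....1...2
After op 4 (delete): buffer="mkbfzbf" (len 7), cursors c1@3 c2@6, authorship ...1..2
Authorship (.=original, N=cursor N): . . . 1 . . 2
Index 6: author = 2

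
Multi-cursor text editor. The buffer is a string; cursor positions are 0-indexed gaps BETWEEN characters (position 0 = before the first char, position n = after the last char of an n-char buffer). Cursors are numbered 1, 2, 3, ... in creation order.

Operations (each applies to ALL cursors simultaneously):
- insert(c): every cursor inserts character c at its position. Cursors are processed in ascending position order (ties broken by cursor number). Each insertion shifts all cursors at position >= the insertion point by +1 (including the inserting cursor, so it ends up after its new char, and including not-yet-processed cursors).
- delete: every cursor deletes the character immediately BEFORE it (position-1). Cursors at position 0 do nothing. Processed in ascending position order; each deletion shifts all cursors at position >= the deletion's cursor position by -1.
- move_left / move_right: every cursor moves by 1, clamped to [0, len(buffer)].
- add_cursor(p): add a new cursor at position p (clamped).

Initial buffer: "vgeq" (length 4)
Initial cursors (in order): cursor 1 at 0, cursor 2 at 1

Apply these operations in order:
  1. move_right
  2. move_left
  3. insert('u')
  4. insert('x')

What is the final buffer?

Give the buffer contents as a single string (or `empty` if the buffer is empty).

After op 1 (move_right): buffer="vgeq" (len 4), cursors c1@1 c2@2, authorship ....
After op 2 (move_left): buffer="vgeq" (len 4), cursors c1@0 c2@1, authorship ....
After op 3 (insert('u')): buffer="uvugeq" (len 6), cursors c1@1 c2@3, authorship 1.2...
After op 4 (insert('x')): buffer="uxvuxgeq" (len 8), cursors c1@2 c2@5, authorship 11.22...

Answer: uxvuxgeq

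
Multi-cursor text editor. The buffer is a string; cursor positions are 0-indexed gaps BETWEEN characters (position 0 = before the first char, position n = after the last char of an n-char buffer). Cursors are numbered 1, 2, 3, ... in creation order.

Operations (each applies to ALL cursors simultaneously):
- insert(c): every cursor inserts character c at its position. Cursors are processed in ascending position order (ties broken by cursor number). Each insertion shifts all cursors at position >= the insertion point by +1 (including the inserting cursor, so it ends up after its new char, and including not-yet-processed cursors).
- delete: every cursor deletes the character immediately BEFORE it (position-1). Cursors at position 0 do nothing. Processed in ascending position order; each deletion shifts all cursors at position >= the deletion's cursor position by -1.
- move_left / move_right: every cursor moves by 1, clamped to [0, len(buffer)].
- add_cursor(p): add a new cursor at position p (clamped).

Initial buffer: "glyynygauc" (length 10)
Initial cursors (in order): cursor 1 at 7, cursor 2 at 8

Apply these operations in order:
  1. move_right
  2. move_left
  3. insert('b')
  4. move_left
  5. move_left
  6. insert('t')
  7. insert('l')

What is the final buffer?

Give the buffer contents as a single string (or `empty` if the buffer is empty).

Answer: glyynytlgbtlabuc

Derivation:
After op 1 (move_right): buffer="glyynygauc" (len 10), cursors c1@8 c2@9, authorship ..........
After op 2 (move_left): buffer="glyynygauc" (len 10), cursors c1@7 c2@8, authorship ..........
After op 3 (insert('b')): buffer="glyynygbabuc" (len 12), cursors c1@8 c2@10, authorship .......1.2..
After op 4 (move_left): buffer="glyynygbabuc" (len 12), cursors c1@7 c2@9, authorship .......1.2..
After op 5 (move_left): buffer="glyynygbabuc" (len 12), cursors c1@6 c2@8, authorship .......1.2..
After op 6 (insert('t')): buffer="glyynytgbtabuc" (len 14), cursors c1@7 c2@10, authorship ......1.12.2..
After op 7 (insert('l')): buffer="glyynytlgbtlabuc" (len 16), cursors c1@8 c2@12, authorship ......11.122.2..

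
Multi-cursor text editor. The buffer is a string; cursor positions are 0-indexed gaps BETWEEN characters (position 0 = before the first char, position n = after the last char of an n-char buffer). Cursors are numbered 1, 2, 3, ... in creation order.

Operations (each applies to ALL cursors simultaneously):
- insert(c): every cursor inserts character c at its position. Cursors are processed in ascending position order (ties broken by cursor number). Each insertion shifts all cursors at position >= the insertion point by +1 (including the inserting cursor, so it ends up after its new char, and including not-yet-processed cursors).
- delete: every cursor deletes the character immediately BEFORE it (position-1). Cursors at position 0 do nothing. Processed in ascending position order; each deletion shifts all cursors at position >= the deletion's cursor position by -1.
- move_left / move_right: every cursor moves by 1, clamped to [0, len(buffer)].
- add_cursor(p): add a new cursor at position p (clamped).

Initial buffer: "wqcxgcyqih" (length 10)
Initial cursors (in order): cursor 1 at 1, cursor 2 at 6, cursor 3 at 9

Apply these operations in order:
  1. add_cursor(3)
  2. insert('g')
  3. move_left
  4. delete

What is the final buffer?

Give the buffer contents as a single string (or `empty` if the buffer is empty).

After op 1 (add_cursor(3)): buffer="wqcxgcyqih" (len 10), cursors c1@1 c4@3 c2@6 c3@9, authorship ..........
After op 2 (insert('g')): buffer="wgqcgxgcgyqigh" (len 14), cursors c1@2 c4@5 c2@9 c3@13, authorship .1..4...2...3.
After op 3 (move_left): buffer="wgqcgxgcgyqigh" (len 14), cursors c1@1 c4@4 c2@8 c3@12, authorship .1..4...2...3.
After op 4 (delete): buffer="gqgxggyqgh" (len 10), cursors c1@0 c4@2 c2@5 c3@8, authorship 1.4..2..3.

Answer: gqgxggyqgh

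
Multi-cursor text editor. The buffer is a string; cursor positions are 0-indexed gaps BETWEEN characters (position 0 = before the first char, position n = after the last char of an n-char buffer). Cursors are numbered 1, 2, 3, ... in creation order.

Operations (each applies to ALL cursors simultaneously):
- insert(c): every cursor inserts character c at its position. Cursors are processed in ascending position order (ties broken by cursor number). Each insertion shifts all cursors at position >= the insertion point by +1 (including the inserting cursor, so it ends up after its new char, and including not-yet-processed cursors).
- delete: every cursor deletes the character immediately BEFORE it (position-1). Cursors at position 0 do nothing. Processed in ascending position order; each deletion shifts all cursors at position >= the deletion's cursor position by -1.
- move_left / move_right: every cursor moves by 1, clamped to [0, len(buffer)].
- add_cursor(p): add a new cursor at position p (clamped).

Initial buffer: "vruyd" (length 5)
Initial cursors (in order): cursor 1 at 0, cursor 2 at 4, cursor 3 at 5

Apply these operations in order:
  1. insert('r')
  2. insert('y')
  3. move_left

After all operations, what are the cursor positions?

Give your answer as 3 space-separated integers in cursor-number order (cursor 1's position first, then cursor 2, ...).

After op 1 (insert('r')): buffer="rvruyrdr" (len 8), cursors c1@1 c2@6 c3@8, authorship 1....2.3
After op 2 (insert('y')): buffer="ryvruyrydry" (len 11), cursors c1@2 c2@8 c3@11, authorship 11....22.33
After op 3 (move_left): buffer="ryvruyrydry" (len 11), cursors c1@1 c2@7 c3@10, authorship 11....22.33

Answer: 1 7 10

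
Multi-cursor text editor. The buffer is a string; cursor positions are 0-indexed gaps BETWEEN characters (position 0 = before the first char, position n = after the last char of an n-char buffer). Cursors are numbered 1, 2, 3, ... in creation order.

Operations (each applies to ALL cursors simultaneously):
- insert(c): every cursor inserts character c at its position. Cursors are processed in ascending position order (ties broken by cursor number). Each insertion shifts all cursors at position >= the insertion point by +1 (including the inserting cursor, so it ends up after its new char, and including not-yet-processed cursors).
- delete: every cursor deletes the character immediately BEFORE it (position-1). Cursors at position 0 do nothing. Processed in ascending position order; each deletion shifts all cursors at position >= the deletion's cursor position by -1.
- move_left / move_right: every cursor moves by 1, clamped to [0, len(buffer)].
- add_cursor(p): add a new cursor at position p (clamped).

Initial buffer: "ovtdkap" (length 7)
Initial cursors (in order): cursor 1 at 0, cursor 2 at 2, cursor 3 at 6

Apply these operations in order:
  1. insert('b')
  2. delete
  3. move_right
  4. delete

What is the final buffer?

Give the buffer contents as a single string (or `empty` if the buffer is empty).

After op 1 (insert('b')): buffer="bovbtdkabp" (len 10), cursors c1@1 c2@4 c3@9, authorship 1..2....3.
After op 2 (delete): buffer="ovtdkap" (len 7), cursors c1@0 c2@2 c3@6, authorship .......
After op 3 (move_right): buffer="ovtdkap" (len 7), cursors c1@1 c2@3 c3@7, authorship .......
After op 4 (delete): buffer="vdka" (len 4), cursors c1@0 c2@1 c3@4, authorship ....

Answer: vdka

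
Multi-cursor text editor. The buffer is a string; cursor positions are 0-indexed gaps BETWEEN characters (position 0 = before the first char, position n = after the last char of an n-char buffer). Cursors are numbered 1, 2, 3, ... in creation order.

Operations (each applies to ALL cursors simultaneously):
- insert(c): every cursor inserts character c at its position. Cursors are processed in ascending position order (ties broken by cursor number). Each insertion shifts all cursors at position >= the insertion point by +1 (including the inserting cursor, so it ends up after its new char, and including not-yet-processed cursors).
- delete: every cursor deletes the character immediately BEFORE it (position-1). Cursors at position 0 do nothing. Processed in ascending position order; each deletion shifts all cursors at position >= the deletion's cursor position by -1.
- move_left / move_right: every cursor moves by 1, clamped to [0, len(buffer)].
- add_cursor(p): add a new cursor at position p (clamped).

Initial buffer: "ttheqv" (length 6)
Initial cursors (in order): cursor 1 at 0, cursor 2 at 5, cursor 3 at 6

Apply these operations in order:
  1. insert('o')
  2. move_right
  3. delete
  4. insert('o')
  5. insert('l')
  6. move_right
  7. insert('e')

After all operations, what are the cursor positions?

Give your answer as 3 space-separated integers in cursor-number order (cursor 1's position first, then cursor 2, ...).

Answer: 5 15 15

Derivation:
After op 1 (insert('o')): buffer="ottheqovo" (len 9), cursors c1@1 c2@7 c3@9, authorship 1.....2.3
After op 2 (move_right): buffer="ottheqovo" (len 9), cursors c1@2 c2@8 c3@9, authorship 1.....2.3
After op 3 (delete): buffer="otheqo" (len 6), cursors c1@1 c2@6 c3@6, authorship 1....2
After op 4 (insert('o')): buffer="ootheqooo" (len 9), cursors c1@2 c2@9 c3@9, authorship 11....223
After op 5 (insert('l')): buffer="ooltheqoooll" (len 12), cursors c1@3 c2@12 c3@12, authorship 111....22323
After op 6 (move_right): buffer="ooltheqoooll" (len 12), cursors c1@4 c2@12 c3@12, authorship 111....22323
After op 7 (insert('e')): buffer="oolteheqooollee" (len 15), cursors c1@5 c2@15 c3@15, authorship 111.1...2232323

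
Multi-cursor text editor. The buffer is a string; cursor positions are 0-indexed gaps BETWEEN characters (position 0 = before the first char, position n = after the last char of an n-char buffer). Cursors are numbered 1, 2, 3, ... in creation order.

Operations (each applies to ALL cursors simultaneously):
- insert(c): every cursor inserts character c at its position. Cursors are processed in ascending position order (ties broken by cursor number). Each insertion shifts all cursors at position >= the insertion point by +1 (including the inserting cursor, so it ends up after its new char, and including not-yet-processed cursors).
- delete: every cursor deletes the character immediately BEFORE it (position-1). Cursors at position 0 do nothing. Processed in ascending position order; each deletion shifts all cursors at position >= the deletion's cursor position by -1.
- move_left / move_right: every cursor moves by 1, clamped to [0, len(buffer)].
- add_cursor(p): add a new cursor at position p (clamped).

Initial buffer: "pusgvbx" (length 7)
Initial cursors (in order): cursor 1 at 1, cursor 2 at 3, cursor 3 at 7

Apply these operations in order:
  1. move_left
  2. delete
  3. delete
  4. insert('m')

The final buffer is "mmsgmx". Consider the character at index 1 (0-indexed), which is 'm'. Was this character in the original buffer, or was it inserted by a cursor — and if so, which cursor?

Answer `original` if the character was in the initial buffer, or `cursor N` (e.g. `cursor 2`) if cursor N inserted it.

Answer: cursor 2

Derivation:
After op 1 (move_left): buffer="pusgvbx" (len 7), cursors c1@0 c2@2 c3@6, authorship .......
After op 2 (delete): buffer="psgvx" (len 5), cursors c1@0 c2@1 c3@4, authorship .....
After op 3 (delete): buffer="sgx" (len 3), cursors c1@0 c2@0 c3@2, authorship ...
After op 4 (insert('m')): buffer="mmsgmx" (len 6), cursors c1@2 c2@2 c3@5, authorship 12..3.
Authorship (.=original, N=cursor N): 1 2 . . 3 .
Index 1: author = 2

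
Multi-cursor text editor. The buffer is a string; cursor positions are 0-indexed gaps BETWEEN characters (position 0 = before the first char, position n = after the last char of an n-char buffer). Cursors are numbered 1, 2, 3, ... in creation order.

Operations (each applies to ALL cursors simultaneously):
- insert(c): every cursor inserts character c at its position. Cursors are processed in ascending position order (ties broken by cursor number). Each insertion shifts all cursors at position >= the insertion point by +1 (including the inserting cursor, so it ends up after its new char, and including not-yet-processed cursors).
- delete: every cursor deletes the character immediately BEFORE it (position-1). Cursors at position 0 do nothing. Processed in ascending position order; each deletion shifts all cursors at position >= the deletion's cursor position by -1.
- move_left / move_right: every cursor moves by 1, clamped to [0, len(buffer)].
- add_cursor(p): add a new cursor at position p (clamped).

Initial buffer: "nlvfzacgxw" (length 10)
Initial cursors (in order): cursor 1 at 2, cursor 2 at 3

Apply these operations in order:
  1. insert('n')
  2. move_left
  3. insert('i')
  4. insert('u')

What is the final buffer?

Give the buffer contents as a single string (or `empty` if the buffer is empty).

Answer: nliunviunfzacgxw

Derivation:
After op 1 (insert('n')): buffer="nlnvnfzacgxw" (len 12), cursors c1@3 c2@5, authorship ..1.2.......
After op 2 (move_left): buffer="nlnvnfzacgxw" (len 12), cursors c1@2 c2@4, authorship ..1.2.......
After op 3 (insert('i')): buffer="nlinvinfzacgxw" (len 14), cursors c1@3 c2@6, authorship ..11.22.......
After op 4 (insert('u')): buffer="nliunviunfzacgxw" (len 16), cursors c1@4 c2@8, authorship ..111.222.......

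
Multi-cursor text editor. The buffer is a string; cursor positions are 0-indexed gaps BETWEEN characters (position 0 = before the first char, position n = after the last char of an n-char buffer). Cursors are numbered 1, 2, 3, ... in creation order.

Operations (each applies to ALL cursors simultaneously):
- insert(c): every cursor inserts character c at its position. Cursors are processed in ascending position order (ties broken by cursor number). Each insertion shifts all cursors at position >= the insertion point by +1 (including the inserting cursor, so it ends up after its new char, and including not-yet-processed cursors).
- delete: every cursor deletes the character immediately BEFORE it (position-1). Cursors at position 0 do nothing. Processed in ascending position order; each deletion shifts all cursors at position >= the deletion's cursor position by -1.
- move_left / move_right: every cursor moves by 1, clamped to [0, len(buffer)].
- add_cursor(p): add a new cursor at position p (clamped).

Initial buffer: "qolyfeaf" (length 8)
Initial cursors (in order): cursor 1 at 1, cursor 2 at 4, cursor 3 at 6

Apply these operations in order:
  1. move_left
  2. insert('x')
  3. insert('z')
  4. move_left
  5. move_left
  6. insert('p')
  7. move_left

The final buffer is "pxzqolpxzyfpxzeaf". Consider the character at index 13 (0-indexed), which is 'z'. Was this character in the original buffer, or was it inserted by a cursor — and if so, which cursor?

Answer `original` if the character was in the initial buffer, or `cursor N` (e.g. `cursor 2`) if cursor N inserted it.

After op 1 (move_left): buffer="qolyfeaf" (len 8), cursors c1@0 c2@3 c3@5, authorship ........
After op 2 (insert('x')): buffer="xqolxyfxeaf" (len 11), cursors c1@1 c2@5 c3@8, authorship 1...2..3...
After op 3 (insert('z')): buffer="xzqolxzyfxzeaf" (len 14), cursors c1@2 c2@7 c3@11, authorship 11...22..33...
After op 4 (move_left): buffer="xzqolxzyfxzeaf" (len 14), cursors c1@1 c2@6 c3@10, authorship 11...22..33...
After op 5 (move_left): buffer="xzqolxzyfxzeaf" (len 14), cursors c1@0 c2@5 c3@9, authorship 11...22..33...
After op 6 (insert('p')): buffer="pxzqolpxzyfpxzeaf" (len 17), cursors c1@1 c2@7 c3@12, authorship 111...222..333...
After op 7 (move_left): buffer="pxzqolpxzyfpxzeaf" (len 17), cursors c1@0 c2@6 c3@11, authorship 111...222..333...
Authorship (.=original, N=cursor N): 1 1 1 . . . 2 2 2 . . 3 3 3 . . .
Index 13: author = 3

Answer: cursor 3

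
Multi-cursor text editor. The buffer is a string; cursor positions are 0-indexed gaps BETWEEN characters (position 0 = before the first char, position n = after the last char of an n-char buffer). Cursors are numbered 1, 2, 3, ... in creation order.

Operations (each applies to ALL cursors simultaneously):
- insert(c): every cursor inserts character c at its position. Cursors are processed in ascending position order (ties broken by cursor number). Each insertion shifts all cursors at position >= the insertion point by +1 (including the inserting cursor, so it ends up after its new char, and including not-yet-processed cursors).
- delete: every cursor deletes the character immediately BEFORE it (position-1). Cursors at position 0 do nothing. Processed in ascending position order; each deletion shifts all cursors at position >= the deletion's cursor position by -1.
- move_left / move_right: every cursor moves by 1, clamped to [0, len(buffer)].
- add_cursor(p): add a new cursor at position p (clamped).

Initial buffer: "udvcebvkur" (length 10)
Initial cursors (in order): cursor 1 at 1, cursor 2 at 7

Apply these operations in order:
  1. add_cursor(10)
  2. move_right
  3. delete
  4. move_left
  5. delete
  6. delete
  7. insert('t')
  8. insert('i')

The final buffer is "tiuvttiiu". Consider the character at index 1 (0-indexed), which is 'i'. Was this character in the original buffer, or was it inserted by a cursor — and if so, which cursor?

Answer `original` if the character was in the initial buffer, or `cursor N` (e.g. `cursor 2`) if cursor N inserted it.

Answer: cursor 1

Derivation:
After op 1 (add_cursor(10)): buffer="udvcebvkur" (len 10), cursors c1@1 c2@7 c3@10, authorship ..........
After op 2 (move_right): buffer="udvcebvkur" (len 10), cursors c1@2 c2@8 c3@10, authorship ..........
After op 3 (delete): buffer="uvcebvu" (len 7), cursors c1@1 c2@6 c3@7, authorship .......
After op 4 (move_left): buffer="uvcebvu" (len 7), cursors c1@0 c2@5 c3@6, authorship .......
After op 5 (delete): buffer="uvceu" (len 5), cursors c1@0 c2@4 c3@4, authorship .....
After op 6 (delete): buffer="uvu" (len 3), cursors c1@0 c2@2 c3@2, authorship ...
After op 7 (insert('t')): buffer="tuvttu" (len 6), cursors c1@1 c2@5 c3@5, authorship 1..23.
After op 8 (insert('i')): buffer="tiuvttiiu" (len 9), cursors c1@2 c2@8 c3@8, authorship 11..2323.
Authorship (.=original, N=cursor N): 1 1 . . 2 3 2 3 .
Index 1: author = 1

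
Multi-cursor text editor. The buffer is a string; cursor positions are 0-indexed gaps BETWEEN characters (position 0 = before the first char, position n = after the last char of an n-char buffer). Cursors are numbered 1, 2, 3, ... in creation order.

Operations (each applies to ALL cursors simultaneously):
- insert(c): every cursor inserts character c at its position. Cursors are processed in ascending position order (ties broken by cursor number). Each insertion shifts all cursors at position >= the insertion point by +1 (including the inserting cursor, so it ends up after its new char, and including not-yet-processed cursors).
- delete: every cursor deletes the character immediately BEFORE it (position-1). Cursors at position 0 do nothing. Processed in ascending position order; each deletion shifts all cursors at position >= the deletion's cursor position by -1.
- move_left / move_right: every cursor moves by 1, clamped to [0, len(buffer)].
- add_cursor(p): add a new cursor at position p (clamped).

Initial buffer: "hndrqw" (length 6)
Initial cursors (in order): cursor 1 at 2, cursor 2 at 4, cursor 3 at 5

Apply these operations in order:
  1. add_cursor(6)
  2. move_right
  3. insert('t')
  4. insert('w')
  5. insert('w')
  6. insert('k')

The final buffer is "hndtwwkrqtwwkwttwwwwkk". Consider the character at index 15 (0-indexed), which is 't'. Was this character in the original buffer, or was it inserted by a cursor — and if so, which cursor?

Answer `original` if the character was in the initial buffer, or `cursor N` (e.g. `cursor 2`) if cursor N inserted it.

Answer: cursor 4

Derivation:
After op 1 (add_cursor(6)): buffer="hndrqw" (len 6), cursors c1@2 c2@4 c3@5 c4@6, authorship ......
After op 2 (move_right): buffer="hndrqw" (len 6), cursors c1@3 c2@5 c3@6 c4@6, authorship ......
After op 3 (insert('t')): buffer="hndtrqtwtt" (len 10), cursors c1@4 c2@7 c3@10 c4@10, authorship ...1..2.34
After op 4 (insert('w')): buffer="hndtwrqtwwttww" (len 14), cursors c1@5 c2@9 c3@14 c4@14, authorship ...11..22.3434
After op 5 (insert('w')): buffer="hndtwwrqtwwwttwwww" (len 18), cursors c1@6 c2@11 c3@18 c4@18, authorship ...111..222.343434
After op 6 (insert('k')): buffer="hndtwwkrqtwwkwttwwwwkk" (len 22), cursors c1@7 c2@13 c3@22 c4@22, authorship ...1111..2222.34343434
Authorship (.=original, N=cursor N): . . . 1 1 1 1 . . 2 2 2 2 . 3 4 3 4 3 4 3 4
Index 15: author = 4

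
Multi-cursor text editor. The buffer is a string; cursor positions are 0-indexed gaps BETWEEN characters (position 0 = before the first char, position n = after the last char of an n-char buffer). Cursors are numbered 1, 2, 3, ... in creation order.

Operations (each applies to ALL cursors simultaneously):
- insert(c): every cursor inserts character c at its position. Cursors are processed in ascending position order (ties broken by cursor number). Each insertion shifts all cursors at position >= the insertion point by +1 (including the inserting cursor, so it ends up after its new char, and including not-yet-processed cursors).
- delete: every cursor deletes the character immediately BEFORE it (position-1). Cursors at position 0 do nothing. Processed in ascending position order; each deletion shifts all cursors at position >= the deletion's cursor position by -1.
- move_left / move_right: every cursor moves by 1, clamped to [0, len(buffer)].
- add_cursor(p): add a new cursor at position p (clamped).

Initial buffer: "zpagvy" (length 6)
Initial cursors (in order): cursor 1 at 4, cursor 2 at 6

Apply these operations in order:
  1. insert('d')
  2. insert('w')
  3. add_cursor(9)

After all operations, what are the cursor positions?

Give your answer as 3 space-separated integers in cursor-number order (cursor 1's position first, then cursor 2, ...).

Answer: 6 10 9

Derivation:
After op 1 (insert('d')): buffer="zpagdvyd" (len 8), cursors c1@5 c2@8, authorship ....1..2
After op 2 (insert('w')): buffer="zpagdwvydw" (len 10), cursors c1@6 c2@10, authorship ....11..22
After op 3 (add_cursor(9)): buffer="zpagdwvydw" (len 10), cursors c1@6 c3@9 c2@10, authorship ....11..22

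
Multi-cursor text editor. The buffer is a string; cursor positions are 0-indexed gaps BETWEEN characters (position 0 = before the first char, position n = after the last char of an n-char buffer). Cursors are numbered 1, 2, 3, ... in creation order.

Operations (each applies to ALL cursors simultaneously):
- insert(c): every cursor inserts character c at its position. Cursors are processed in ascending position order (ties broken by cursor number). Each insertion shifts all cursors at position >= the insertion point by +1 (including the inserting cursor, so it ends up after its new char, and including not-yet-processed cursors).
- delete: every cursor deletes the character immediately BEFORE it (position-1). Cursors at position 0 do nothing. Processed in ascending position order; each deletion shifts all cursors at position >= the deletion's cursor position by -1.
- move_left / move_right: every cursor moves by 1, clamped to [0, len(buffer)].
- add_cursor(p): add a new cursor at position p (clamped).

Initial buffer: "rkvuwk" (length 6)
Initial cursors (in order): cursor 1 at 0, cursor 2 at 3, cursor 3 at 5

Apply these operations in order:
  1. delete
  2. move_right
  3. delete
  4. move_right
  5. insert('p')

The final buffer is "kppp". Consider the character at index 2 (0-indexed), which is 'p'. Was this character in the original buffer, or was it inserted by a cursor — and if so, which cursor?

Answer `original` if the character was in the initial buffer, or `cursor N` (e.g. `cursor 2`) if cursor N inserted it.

Answer: cursor 2

Derivation:
After op 1 (delete): buffer="rkuk" (len 4), cursors c1@0 c2@2 c3@3, authorship ....
After op 2 (move_right): buffer="rkuk" (len 4), cursors c1@1 c2@3 c3@4, authorship ....
After op 3 (delete): buffer="k" (len 1), cursors c1@0 c2@1 c3@1, authorship .
After op 4 (move_right): buffer="k" (len 1), cursors c1@1 c2@1 c3@1, authorship .
After op 5 (insert('p')): buffer="kppp" (len 4), cursors c1@4 c2@4 c3@4, authorship .123
Authorship (.=original, N=cursor N): . 1 2 3
Index 2: author = 2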